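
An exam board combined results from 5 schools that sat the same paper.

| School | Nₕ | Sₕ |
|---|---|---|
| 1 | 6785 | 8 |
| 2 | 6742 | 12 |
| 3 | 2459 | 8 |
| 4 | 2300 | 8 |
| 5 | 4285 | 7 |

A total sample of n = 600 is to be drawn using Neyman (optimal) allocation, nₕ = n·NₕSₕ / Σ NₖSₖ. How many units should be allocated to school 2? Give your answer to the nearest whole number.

Σ NₕSₕ = 6785·8 + 6742·12 + 2459·8 + 2300·8 + 4285·7 = 203251.
Share for 2: 80904/203251 = 0.39805.
n_2 = 600 × 0.39805 = 238.830... → 239.

239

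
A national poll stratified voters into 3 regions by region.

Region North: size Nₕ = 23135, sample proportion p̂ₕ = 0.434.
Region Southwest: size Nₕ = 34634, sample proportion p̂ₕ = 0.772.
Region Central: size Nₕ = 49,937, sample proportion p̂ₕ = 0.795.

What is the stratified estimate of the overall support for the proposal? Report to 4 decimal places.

0.7101

N = 23135 + 34634 + 49937 = 107706.
Overall proportion = Σ (Nₕ/N)·p̂ₕ.
Σ Nₕp̂ₕ = 10040.59 + 26737.448 + 39699.915 = 76477.953.
76477.953 / 107706 = 0.710062... → 0.7101.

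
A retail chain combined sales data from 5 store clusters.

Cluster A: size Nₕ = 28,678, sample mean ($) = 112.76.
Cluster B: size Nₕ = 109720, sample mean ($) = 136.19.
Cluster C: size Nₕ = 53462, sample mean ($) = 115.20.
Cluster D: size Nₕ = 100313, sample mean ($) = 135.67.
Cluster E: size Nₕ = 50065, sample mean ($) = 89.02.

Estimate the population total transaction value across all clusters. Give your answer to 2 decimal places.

42401571.49

Population total = Σ Nₕ·x̄ₕ (each stratum's size times its mean).
28678·112.76 + 109720·136.19 + 53462·115.20 + 100313·135.67 + 50065·89.02 = 3233731.28 + 14942766.8 + 6158822.4 + 13609464.71 + 4456786.3 = 42401571.49.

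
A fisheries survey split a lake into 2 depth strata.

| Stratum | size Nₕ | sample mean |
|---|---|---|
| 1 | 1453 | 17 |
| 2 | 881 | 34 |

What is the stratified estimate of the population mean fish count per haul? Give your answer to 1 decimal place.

x̄_st = (Σ Nₕx̄ₕ) / (Σ Nₕ) = (1453·17 + 881·34) / 2334
= 54655 / 2334 = 23.417... → 23.4.

23.4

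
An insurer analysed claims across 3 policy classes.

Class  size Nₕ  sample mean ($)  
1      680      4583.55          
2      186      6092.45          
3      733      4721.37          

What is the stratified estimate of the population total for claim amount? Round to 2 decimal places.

1: 680·4583.55 = 3116814
2: 186·6092.45 = 1133195.7
3: 733·4721.37 = 3460764.21
τ̂ = Σ Nₕx̄ₕ = 7710773.91.

7710773.91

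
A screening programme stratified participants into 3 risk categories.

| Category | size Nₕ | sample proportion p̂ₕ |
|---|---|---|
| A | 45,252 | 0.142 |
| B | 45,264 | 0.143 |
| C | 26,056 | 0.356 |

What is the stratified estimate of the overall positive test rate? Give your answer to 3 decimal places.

Wₕ = Nₕ/N with N = 116572: 0.3882, 0.3883, 0.2235.
p̂_st = 0.3882·0.142 + 0.3883·0.143 + 0.2235·0.356 ≈ 0.19022... → 0.190.

0.190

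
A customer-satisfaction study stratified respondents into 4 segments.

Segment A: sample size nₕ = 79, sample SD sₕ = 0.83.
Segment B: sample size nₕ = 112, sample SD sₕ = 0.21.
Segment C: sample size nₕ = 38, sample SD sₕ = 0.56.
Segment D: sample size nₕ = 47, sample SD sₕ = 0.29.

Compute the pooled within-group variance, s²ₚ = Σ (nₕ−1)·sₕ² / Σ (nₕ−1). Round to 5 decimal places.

Degrees of freedom: 78 + 111 + 37 + 46 = 272.
Σ(nₕ−1)sₕ² = 78·0.6889 + 111·0.0441 + 37·0.3136 + 46·0.0841 = 74.1011.
s²ₚ = 74.1011 / 272 = 0.2724305... → 0.27243.

0.27243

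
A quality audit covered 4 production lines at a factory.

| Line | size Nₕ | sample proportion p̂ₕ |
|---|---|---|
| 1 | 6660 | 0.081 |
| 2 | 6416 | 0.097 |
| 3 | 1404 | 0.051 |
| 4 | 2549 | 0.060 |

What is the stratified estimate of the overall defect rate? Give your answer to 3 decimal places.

Wₕ = Nₕ/N with N = 17029: 0.3911, 0.3768, 0.0824, 0.1497.
p̂_st = 0.3911·0.081 + 0.3768·0.097 + 0.0824·0.051 + 0.1497·0.060 ≈ 0.08141... → 0.081.

0.081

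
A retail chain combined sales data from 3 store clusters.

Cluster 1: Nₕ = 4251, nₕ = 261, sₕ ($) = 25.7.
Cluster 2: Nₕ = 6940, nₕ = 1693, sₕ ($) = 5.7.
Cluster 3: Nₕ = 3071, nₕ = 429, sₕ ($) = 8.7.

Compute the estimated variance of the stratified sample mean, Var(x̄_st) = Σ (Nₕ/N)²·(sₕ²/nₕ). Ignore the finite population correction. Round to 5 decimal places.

N = 14262; Wₕ = Nₕ/N.
cluster 1: (4251/14262)²·25.7²/261 = 0.22482629
cluster 2: (6940/14262)²·5.7²/1693 = 0.00454413
cluster 3: (3071/14262)²·8.7²/429 = 0.00818050
Sum = 0.23755092 → 0.23755.

0.23755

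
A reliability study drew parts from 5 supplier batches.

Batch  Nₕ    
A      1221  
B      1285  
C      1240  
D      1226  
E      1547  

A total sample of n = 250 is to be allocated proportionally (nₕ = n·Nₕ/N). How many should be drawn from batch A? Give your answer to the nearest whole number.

47

N = 1221 + 1285 + 1240 + 1226 + 1547 = 6519.
n_A = 250·1221/6519 = 46.825... → 47.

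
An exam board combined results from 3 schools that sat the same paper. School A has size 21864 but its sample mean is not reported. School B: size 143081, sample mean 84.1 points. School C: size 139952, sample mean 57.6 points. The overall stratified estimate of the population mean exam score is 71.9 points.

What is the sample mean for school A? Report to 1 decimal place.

N = 21864 + 143081 + 139952 = 304897.
Overall total = μ·N = 71.9·304897 = 21922094.3.
Subtract the known strata: 143081·84.1 + 139952·57.6 = 20094347.3.
Remaining total for school A: 21922094.3 − 20094347.3 = 1827747.
Divide by its size: 1827747 / 21864 = 83.596... → 83.6.

83.6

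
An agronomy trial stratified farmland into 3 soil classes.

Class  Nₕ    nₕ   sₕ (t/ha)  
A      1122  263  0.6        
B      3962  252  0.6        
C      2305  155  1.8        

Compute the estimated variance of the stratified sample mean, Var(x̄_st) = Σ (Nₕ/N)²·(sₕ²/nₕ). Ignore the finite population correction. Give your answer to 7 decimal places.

N = 7389; Wₕ = Nₕ/N.
class A: (1122/7389)²·0.6²/263 = 0.0000315618
class B: (3962/7389)²·0.6²/252 = 0.0004107330
class C: (2305/7389)²·1.8²/155 = 0.0020341540
Sum = 0.0024764488 → 0.0024764.

0.0024764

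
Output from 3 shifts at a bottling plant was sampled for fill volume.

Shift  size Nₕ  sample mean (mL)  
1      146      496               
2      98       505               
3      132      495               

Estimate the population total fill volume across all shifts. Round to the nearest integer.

187246

1: 146·496 = 72416
2: 98·505 = 49490
3: 132·495 = 65340
τ̂ = Σ Nₕx̄ₕ = 187246.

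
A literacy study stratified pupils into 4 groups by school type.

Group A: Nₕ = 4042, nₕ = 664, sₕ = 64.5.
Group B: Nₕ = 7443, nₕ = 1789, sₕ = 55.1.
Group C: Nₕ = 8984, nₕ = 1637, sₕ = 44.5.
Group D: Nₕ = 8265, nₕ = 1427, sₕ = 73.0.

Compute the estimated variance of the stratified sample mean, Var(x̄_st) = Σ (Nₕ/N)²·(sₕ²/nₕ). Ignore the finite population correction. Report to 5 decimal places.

N = 28734; Wₕ = Nₕ/N.
group A: (4042/28734)²·64.5²/664 = 0.12398005
group B: (7443/28734)²·55.1²/1789 = 0.11386670
group C: (8984/28734)²·44.5²/1637 = 0.11825477
group D: (8265/28734)²·73.0²/1427 = 0.30896927
Sum = 0.66507078 → 0.66507.

0.66507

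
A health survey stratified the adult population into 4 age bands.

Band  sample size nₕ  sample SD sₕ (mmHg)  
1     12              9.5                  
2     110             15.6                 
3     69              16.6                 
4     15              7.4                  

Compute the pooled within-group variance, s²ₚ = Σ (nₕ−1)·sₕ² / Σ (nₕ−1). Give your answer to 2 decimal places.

1: (12−1)·9.5² = 11·90.25 = 992.75
2: (110−1)·15.6² = 109·243.36 = 26526.24
3: (69−1)·16.6² = 68·275.56 = 18738.08
4: (15−1)·7.4² = 14·54.76 = 766.64
Numerator = 47023.71; denominator = Σ(nₕ−1) = 202.
s²ₚ = 47023.71/202 = 232.7906... → 232.79.

232.79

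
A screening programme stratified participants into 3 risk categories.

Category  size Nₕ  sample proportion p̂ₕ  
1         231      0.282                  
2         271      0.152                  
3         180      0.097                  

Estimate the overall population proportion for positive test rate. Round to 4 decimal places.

Wₕ = Nₕ/N with N = 682: 0.3387, 0.3974, 0.2639.
p̂_st = 0.3387·0.282 + 0.3974·0.152 + 0.2639·0.097 ≈ 0.181516... → 0.1815.

0.1815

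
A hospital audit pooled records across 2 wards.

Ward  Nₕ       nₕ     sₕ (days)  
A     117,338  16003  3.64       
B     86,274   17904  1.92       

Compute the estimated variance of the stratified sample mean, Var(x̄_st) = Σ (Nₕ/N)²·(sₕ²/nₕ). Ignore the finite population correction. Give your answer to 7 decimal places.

N = 203612; Wₕ = Nₕ/N.
ward A: (117338/203612)²·3.64²/16003 = 0.0002749616
ward B: (86274/203612)²·1.92²/17904 = 0.0000369663
Sum = 0.0003119278 → 0.0003119.

0.0003119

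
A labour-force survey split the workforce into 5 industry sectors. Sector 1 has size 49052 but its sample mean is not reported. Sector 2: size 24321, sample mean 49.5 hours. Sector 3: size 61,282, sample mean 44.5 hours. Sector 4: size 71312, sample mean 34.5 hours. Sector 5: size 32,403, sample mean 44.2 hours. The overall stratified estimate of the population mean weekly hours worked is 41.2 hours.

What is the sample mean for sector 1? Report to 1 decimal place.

40.7

N = 49052 + 24321 + 61282 + 71312 + 32403 = 238370.
Overall total = μ·N = 41.2·238370 = 9820844.
Subtract the known strata: 24321·49.5 + 61282·44.5 + 71312·34.5 + 32403·44.2 = 7823415.1.
Remaining total for sector 1: 9820844 − 7823415.1 = 1997428.9.
Divide by its size: 1997428.9 / 49052 = 40.721... → 40.7.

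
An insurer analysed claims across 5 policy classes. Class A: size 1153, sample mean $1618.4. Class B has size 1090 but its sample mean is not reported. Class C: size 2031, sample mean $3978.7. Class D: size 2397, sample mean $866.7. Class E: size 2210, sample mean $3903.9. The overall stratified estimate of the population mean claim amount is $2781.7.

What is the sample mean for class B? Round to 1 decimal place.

N = 1153 + 1090 + 2031 + 2397 + 2210 = 8881.
Overall total = μ·N = 2781.7·8881 = 24704277.7.
Subtract the known strata: 1153·1618.4 + 2031·3978.7 + 2397·866.7 + 2210·3903.9 = 20651853.8.
Remaining total for class B: 24704277.7 − 20651853.8 = 4052423.9.
Divide by its size: 4052423.9 / 1090 = 3717.820... → 3717.8.

3717.8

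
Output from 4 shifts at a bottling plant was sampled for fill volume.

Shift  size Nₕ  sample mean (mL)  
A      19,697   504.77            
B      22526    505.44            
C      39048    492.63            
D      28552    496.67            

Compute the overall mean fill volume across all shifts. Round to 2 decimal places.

N = 19697 + 22526 + 39048 + 28552 = 109823.
Weight each subgroup mean by Nₕ/N and sum.
Σ Nₕx̄ₕ = 19697·504.77 + 22526·505.44 + 39048·492.63 + 28552·496.67 = 9942454.69 + 11385541.44 + 19236216.24 + 14180921.84 = 54745134.21.
Divide by N: 54745134.21 / 109823 = 498.4851... → 498.49.

498.49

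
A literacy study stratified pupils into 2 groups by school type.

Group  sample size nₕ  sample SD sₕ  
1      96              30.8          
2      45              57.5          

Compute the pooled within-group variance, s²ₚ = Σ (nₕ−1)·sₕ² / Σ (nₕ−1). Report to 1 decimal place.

Degrees of freedom: 95 + 44 = 139.
Σ(nₕ−1)sₕ² = 95·948.64 + 44·3306.25 = 235595.8.
s²ₚ = 235595.8 / 139 = 1694.934... → 1694.9.

1694.9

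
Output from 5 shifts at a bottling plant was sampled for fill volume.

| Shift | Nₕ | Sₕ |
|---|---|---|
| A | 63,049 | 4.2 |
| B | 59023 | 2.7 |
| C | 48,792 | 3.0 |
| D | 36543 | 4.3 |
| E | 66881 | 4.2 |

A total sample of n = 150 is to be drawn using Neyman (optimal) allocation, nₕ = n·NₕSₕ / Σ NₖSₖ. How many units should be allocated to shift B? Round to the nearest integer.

Σ NₕSₕ = 63049·4.2 + 59023·2.7 + 48792·3.0 + 36543·4.3 + 66881·4.2 = 1008579.
Share for B: 159362.1/1008579 = 0.15801.
n_B = 150 × 0.15801 = 23.701... → 24.

24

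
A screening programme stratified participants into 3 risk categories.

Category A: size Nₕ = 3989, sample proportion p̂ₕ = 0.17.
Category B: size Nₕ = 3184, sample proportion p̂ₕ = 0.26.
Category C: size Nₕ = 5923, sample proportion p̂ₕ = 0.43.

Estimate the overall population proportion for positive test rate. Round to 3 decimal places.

0.309

N = 3989 + 3184 + 5923 = 13096.
Overall proportion = Σ (Nₕ/N)·p̂ₕ.
Σ Nₕp̂ₕ = 678.13 + 827.84 + 2546.89 = 4052.86.
4052.86 / 13096 = 0.30947... → 0.309.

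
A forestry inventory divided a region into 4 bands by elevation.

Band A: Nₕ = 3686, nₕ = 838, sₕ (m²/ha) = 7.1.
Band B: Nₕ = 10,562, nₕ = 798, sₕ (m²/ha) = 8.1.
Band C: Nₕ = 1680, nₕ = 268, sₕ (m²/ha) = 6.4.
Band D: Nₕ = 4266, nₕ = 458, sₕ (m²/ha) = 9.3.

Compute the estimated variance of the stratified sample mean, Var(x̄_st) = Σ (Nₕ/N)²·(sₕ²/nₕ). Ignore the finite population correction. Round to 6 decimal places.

0.033981

N = 20194; Wₕ = Nₕ/N.
band A: (3686/20194)²·7.1²/838 = 0.002004189
band B: (10562/20194)²·8.1²/798 = 0.022491311
band C: (1680/20194)²·6.4²/268 = 0.001057789
band D: (4266/20194)²·9.3²/458 = 0.008427474
Sum = 0.033980763 → 0.033981.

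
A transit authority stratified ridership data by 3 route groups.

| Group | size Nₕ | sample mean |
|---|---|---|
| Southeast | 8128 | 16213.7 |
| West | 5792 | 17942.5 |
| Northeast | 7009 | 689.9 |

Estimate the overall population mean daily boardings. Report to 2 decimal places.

11493.31

N = 20929; weights Wₕ = Nₕ/N = (0.3884, 0.2767, 0.3349).
x̄_st = Σ Wₕ·x̄ₕ = 0.3884·16213.7 + 0.2767·17942.5 + 0.3349·689.9 ≈ 11493.3070...
→ 11493.31.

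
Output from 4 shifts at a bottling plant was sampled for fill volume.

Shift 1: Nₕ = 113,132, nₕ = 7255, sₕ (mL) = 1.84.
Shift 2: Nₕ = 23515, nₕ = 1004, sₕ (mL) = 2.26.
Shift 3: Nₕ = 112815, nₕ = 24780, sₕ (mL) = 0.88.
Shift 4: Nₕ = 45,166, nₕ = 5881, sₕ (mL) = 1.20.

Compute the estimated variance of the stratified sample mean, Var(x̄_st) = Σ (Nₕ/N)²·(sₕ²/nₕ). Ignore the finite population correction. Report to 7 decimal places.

0.0001115

N = 294628; Wₕ = Nₕ/N.
shift 1: (113132/294628)²·1.84²/7255 = 0.0000688052
shift 2: (23515/294628)²·2.26²/1004 = 0.0000324060
shift 3: (112815/294628)²·0.88²/24780 = 0.0000045819
shift 4: (45166/294628)²·1.20²/5881 = 0.0000057542
Sum = 0.0001115473 → 0.0001115.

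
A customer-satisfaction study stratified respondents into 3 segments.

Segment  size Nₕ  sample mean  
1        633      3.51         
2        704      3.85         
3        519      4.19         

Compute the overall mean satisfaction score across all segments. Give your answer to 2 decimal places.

3.83

N = 633 + 704 + 519 = 1856.
The stratified mean weights each stratum mean by its population share Nₕ/N.
Σ Nₕx̄ₕ = 633·3.51 + 704·3.85 + 519·4.19 = 2221.83 + 2710.4 + 2174.61 = 7106.84.
Divide by N: 7106.84 / 1856 = 3.8291... → 3.83.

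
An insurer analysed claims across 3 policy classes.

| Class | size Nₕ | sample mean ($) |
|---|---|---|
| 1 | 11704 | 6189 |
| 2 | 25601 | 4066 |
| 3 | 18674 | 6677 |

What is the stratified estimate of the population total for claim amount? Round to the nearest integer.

301216020

Population total = Σ Nₕ·x̄ₕ (each stratum's size times its mean).
11704·6189 + 25601·4066 + 18674·6677 = 72436056 + 104093666 + 124686298 = 301216020.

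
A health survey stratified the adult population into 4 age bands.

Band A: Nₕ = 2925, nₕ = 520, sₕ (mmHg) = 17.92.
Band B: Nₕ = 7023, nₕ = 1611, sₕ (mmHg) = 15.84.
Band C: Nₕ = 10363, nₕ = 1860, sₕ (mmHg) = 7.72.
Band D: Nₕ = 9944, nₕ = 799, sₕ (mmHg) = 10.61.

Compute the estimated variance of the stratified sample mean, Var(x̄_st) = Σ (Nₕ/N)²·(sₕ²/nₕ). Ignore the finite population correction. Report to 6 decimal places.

0.033143

N = 30255. Term for each stratum: Wₕ²sₕ²/nₕ.
Var(x̄_st) = 0.005772050 + 0.008392007 + 0.003759225 + 0.015219904 = 0.033143186 → 0.033143.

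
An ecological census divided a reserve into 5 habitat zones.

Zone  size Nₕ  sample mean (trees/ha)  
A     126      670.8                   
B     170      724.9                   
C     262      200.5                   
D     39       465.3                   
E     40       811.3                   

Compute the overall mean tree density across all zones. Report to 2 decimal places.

N = 126 + 170 + 262 + 39 + 40 = 637.
Weight each subgroup mean by Nₕ/N and sum.
Σ Nₕx̄ₕ = 126·670.8 + 170·724.9 + 262·200.5 + 39·465.3 + 40·811.3 = 84520.8 + 123233 + 52531 + 18146.7 + 32452 = 310883.5.
Divide by N: 310883.5 / 637 = 488.0432... → 488.04.

488.04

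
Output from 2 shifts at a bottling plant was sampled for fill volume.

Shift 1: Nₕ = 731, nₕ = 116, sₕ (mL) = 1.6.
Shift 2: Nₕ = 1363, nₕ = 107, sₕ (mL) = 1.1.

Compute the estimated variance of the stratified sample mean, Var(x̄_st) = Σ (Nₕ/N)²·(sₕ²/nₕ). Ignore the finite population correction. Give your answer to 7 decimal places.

N = 2094. Term for each stratum: Wₕ²sₕ²/nₕ.
Var(x̄_st) = 0.0026894494 + 0.0047911520 = 0.0074806014 → 0.0074806.

0.0074806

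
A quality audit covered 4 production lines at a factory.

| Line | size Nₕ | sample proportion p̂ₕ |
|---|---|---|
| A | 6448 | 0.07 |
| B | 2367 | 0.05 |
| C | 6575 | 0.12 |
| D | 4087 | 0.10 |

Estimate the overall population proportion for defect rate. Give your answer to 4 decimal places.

N = 6448 + 2367 + 6575 + 4087 = 19477.
Overall proportion = Σ (Nₕ/N)·p̂ₕ.
Σ Nₕp̂ₕ = 451.36 + 118.35 + 789 + 408.7 = 1767.41.
1767.41 / 19477 = 0.090743... → 0.0907.

0.0907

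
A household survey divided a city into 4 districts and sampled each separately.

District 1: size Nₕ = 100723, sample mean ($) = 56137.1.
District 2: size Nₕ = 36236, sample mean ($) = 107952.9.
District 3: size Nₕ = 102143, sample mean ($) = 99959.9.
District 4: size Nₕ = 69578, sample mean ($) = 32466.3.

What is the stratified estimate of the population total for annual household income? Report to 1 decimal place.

22035222694.8

Estimate total by summing Nₕ·x̄ₕ over strata.
100723·56137.1 + 36236·107952.9 + 102143·99959.9 + 69578·32466.3 = 5654297123.3 + 3911781284.4 + 10210204065.7 + 2258940221.4 = 22035222694.8.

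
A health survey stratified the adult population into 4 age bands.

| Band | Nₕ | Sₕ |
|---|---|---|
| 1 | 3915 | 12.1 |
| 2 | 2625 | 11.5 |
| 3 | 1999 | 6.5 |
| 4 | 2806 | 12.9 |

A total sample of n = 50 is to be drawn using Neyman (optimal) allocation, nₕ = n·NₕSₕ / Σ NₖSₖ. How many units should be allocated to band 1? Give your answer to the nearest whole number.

19

1: NₕSₕ = 3915·12.1 = 47371.5
2: NₕSₕ = 2625·11.5 = 30187.5
3: NₕSₕ = 1999·6.5 = 12993.5
4: NₕSₕ = 2806·12.9 = 36197.4
Σ NₕSₕ = 126749.9.
n_1 = 50·47371.5/126749.9 = 18.687... → 19.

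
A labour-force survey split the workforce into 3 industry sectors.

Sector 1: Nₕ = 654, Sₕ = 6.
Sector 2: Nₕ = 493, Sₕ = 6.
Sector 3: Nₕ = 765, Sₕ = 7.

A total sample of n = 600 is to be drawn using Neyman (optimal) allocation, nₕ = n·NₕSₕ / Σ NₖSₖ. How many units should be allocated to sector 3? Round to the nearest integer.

Σ NₕSₕ = 654·6 + 493·6 + 765·7 = 12237.
Share for 3: 5355/12237 = 0.43761.
n_3 = 600 × 0.43761 = 262.564... → 263.

263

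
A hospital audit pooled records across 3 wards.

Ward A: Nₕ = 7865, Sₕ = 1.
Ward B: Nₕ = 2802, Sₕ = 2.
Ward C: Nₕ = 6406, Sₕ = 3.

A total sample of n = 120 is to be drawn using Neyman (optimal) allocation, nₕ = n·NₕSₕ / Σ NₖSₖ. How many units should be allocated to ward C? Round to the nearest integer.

71

Σ NₕSₕ = 7865·1 + 2802·2 + 6406·3 = 32687.
Share for C: 19218/32687 = 0.58794.
n_C = 120 × 0.58794 = 70.553... → 71.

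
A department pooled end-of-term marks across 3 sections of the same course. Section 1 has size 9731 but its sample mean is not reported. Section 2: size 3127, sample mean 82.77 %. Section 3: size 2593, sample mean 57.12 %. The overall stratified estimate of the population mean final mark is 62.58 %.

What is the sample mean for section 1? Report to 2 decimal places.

57.55

Σ Nₕx̄ₕ = N·μ, so 9731·x̄_1 = 15451·62.58 − (3127·82.77 + 2593·57.12).
= 966923.58 − 406933.95 = 559989.63.
x̄_1 = 559989.63 / 9731 = 57.5470... → 57.55.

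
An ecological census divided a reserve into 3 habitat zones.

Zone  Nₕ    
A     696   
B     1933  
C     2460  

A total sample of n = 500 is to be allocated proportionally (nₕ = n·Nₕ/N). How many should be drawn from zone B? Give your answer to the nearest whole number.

N = 696 + 1933 + 2460 = 5089.
n_B = 500·1933/5089 = 189.919... → 190.

190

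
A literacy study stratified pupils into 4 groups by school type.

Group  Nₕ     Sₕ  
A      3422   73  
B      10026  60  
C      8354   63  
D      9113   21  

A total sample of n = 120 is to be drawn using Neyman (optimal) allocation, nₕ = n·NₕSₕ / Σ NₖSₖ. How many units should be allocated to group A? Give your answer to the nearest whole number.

Σ NₕSₕ = 3422·73 + 10026·60 + 8354·63 + 9113·21 = 1569041.
Share for A: 249806/1569041 = 0.15921.
n_A = 120 × 0.15921 = 19.105... → 19.

19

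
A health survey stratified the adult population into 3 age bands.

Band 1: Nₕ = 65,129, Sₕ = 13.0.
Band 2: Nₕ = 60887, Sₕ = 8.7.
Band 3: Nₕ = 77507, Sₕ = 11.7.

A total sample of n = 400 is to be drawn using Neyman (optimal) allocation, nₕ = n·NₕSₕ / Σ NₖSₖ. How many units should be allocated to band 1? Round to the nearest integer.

148

1: NₕSₕ = 65129·13.0 = 846677
2: NₕSₕ = 60887·8.7 = 529716.9
3: NₕSₕ = 77507·11.7 = 906831.9
Σ NₕSₕ = 2283225.8.
n_1 = 400·846677/2283225.8 = 148.330... → 148.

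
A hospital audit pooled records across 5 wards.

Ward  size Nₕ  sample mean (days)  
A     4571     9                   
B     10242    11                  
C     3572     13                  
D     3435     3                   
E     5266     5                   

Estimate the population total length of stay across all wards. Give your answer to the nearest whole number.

A: 4571·9 = 41139
B: 10242·11 = 112662
C: 3572·13 = 46436
D: 3435·3 = 10305
E: 5266·5 = 26330
τ̂ = Σ Nₕx̄ₕ = 236872.

236872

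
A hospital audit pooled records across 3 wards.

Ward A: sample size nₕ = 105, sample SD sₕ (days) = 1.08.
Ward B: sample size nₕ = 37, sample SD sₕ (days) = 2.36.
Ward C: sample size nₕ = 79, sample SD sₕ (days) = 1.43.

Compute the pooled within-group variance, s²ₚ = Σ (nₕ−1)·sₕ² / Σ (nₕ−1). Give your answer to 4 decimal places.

Degrees of freedom: 104 + 36 + 78 = 218.
Σ(nₕ−1)sₕ² = 104·1.1664 + 36·5.5696 + 78·2.0449 = 481.3134.
s²ₚ = 481.3134 / 218 = 2.207860... → 2.2079.

2.2079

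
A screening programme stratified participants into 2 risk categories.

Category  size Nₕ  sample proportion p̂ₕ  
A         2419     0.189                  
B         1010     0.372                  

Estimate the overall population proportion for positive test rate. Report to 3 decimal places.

N = 2419 + 1010 = 3429.
Overall proportion = Σ (Nₕ/N)·p̂ₕ.
Σ Nₕp̂ₕ = 457.191 + 375.72 = 832.911.
832.911 / 3429 = 0.24290... → 0.243.

0.243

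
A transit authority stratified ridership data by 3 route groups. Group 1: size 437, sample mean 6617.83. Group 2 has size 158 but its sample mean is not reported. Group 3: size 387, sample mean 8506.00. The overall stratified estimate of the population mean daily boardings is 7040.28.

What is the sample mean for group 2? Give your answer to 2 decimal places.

Σ Nₕx̄ₕ = N·μ, so 158·x̄_2 = 982·7040.28 − (437·6617.83 + 387·8506.00).
= 6913554.96 − 6183813.71 = 729741.25.
x̄_2 = 729741.25 / 158 = 4618.6155... → 4618.62.

4618.62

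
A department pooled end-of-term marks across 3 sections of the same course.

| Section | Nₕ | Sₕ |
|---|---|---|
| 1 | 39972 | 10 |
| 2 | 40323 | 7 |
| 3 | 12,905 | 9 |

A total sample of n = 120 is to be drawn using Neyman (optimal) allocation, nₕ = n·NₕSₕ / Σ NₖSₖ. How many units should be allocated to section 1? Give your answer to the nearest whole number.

1: NₕSₕ = 39972·10 = 399720
2: NₕSₕ = 40323·7 = 282261
3: NₕSₕ = 12905·9 = 116145
Σ NₕSₕ = 798126.
n_1 = 120·399720/798126 = 60.099... → 60.

60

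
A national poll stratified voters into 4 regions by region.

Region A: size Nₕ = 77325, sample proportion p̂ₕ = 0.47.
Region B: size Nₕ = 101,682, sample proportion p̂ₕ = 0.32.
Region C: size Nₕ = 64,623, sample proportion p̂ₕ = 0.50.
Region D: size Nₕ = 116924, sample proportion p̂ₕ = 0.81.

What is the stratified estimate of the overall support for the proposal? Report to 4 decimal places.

N = 77325 + 101682 + 64623 + 116924 = 360554.
Overall proportion = Σ (Nₕ/N)·p̂ₕ.
Σ Nₕp̂ₕ = 36342.75 + 32538.24 + 32311.5 + 94708.44 = 195900.93.
195900.93 / 360554 = 0.543333... → 0.5433.

0.5433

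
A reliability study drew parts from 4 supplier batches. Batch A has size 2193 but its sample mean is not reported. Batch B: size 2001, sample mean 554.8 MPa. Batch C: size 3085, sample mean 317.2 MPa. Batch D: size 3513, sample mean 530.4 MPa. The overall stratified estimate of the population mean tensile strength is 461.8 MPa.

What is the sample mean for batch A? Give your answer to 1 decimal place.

470.5

N = 2193 + 2001 + 3085 + 3513 = 10792.
Overall total = μ·N = 461.8·10792 = 4983745.6.
Subtract the known strata: 2001·554.8 + 3085·317.2 + 3513·530.4 = 3952012.
Remaining total for batch A: 4983745.6 − 3952012 = 1031733.6.
Divide by its size: 1031733.6 / 2193 = 470.467... → 470.5.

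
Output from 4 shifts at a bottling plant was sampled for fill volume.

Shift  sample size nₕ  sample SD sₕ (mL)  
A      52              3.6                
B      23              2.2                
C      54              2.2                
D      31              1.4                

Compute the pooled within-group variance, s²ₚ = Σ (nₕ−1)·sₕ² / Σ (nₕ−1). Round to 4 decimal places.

6.9408

A: (52−1)·3.6² = 51·12.96 = 660.96
B: (23−1)·2.2² = 22·4.84 = 106.48
C: (54−1)·2.2² = 53·4.84 = 256.52
D: (31−1)·1.4² = 30·1.96 = 58.8
Numerator = 1082.76; denominator = Σ(nₕ−1) = 156.
s²ₚ = 1082.76/156 = 6.940769... → 6.9408.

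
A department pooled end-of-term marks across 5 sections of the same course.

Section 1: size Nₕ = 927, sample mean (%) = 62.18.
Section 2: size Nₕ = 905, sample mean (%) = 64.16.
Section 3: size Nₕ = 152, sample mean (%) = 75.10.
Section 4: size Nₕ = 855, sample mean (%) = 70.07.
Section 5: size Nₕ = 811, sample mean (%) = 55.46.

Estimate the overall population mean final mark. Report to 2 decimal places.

N = 3650; weights Wₕ = Nₕ/N = (0.2540, 0.2479, 0.0416, 0.2342, 0.2222).
x̄_st = Σ Wₕ·x̄ₕ = 0.2540·62.18 + 0.2479·64.16 + 0.0416·75.10 + 0.2342·70.07 + 0.2222·55.46 ≈ 63.5640...
→ 63.56.

63.56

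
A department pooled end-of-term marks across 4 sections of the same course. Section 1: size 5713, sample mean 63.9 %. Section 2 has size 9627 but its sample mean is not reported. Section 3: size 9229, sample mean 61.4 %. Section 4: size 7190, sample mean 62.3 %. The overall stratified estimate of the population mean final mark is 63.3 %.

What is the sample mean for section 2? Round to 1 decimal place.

N = 5713 + 9627 + 9229 + 7190 = 31759.
Overall total = μ·N = 63.3·31759 = 2010344.7.
Subtract the known strata: 5713·63.9 + 9229·61.4 + 7190·62.3 = 1379658.3.
Remaining total for section 2: 2010344.7 − 1379658.3 = 630686.4.
Divide by its size: 630686.4 / 9627 = 65.512... → 65.5.

65.5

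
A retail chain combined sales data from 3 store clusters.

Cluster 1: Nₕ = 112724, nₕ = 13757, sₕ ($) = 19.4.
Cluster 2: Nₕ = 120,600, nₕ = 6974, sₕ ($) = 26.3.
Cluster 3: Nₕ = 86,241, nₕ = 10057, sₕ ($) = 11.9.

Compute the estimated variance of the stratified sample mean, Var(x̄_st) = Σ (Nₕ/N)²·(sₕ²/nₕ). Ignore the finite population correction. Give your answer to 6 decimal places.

N = 319565. Term for each stratum: Wₕ²sₕ²/nₕ.
Var(x̄_st) = 0.003404036 + 0.014125563 + 0.001025498 = 0.018555096 → 0.018555.

0.018555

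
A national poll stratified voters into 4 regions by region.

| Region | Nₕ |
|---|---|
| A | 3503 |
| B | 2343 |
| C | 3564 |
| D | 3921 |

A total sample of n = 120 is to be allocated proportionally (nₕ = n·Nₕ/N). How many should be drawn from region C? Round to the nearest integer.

N = 3503 + 2343 + 3564 + 3921 = 13331.
n_C = 120·3564/13331 = 32.082... → 32.

32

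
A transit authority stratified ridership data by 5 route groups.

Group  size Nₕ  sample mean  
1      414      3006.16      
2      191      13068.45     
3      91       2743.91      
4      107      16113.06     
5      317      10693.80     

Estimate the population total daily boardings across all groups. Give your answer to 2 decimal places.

9104352.02

1: 414·3006.16 = 1244550.24
2: 191·13068.45 = 2496073.95
3: 91·2743.91 = 249695.81
4: 107·16113.06 = 1724097.42
5: 317·10693.80 = 3389934.6
τ̂ = Σ Nₕx̄ₕ = 9104352.02.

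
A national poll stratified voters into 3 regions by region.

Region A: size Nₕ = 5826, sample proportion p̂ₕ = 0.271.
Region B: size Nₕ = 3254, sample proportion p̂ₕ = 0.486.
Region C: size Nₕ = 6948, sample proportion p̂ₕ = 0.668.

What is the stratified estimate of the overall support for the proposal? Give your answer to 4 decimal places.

Wₕ = Nₕ/N with N = 16028: 0.3635, 0.2030, 0.4335.
p̂_st = 0.3635·0.271 + 0.2030·0.486 + 0.4335·0.668 ≈ 0.486745... → 0.4867.

0.4867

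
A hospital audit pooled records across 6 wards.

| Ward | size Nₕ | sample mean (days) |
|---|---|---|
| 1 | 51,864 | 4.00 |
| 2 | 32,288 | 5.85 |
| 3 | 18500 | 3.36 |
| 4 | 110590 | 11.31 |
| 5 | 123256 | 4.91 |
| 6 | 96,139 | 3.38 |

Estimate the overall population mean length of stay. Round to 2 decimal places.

6.10

x̄_st = (Σ Nₕx̄ₕ) / (Σ Nₕ) = (51864·4.00 + 32288·5.85 + 18500·3.36 + 110590·11.31 + 123256·4.91 + 96139·3.38) / 432637
= 2639410.48 / 432637 = 6.1008... → 6.10.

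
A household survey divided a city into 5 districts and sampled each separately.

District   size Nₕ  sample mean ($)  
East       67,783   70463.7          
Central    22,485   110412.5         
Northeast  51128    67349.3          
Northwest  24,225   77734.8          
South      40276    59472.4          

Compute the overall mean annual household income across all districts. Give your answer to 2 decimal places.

N = 67783 + 22485 + 51128 + 24225 + 40276 = 205897.
Overall mean = Σ (Nₕ/N)·x̄ₕ — weight by population share, not a simple average.
Σ Nₕx̄ₕ = 67783·70463.7 + 22485·110412.5 + 51128·67349.3 + 24225·77734.8 + 40276·59472.4 = 4776240977.1 + 2482625062.5 + 3443435010.4 + 1883125530 + 2395310382.4 = 14980736962.4.
Divide by N: 14980736962.4 / 205897 = 72758.4033... → 72758.40.

72758.40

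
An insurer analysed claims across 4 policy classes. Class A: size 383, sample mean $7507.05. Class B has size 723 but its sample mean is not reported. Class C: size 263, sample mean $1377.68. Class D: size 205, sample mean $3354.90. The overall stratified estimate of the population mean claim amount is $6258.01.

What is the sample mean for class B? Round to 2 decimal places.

N = 383 + 723 + 263 + 205 = 1574.
Overall total = μ·N = 6258.01·1574 = 9850107.74.
Subtract the known strata: 383·7507.05 + 263·1377.68 + 205·3354.90 = 3925284.49.
Remaining total for class B: 9850107.74 − 3925284.49 = 5924823.25.
Divide by its size: 5924823.25 / 723 = 8194.7763... → 8194.78.

8194.78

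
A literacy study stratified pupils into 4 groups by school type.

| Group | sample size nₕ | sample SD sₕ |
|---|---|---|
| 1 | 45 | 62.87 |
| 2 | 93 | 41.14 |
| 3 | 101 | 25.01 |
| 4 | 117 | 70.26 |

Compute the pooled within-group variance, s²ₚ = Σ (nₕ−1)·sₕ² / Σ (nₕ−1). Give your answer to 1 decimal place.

Degrees of freedom: 44 + 92 + 100 + 116 = 352.
Σ(nₕ−1)sₕ² = 44·3952.6369 + 92·1692.4996 + 100·625.5001 + 116·4936.4676 = 964806.2384.
s²ₚ = 964806.2384 / 352 = 2740.927... → 2740.9.

2740.9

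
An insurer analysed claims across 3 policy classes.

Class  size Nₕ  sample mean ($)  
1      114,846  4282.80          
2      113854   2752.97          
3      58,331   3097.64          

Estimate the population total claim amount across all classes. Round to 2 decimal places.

Population total = Σ Nₕ·x̄ₕ (each stratum's size times its mean).
114846·4282.80 + 113854·2752.97 + 58331·3097.64 = 491862448.8 + 313436646.38 + 180688438.84 = 985987534.02.

985987534.02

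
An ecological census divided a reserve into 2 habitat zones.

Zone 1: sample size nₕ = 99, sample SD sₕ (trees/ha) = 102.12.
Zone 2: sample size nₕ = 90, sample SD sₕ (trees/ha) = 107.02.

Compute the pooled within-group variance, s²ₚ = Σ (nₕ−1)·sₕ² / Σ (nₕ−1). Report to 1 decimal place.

10916.2

1: (99−1)·102.12² = 98·10428.4944 = 1021992.4512
2: (90−1)·107.02² = 89·11453.2804 = 1019341.9556
Numerator = 2041334.4068; denominator = Σ(nₕ−1) = 187.
s²ₚ = 2041334.4068/187 = 10916.227... → 10916.2.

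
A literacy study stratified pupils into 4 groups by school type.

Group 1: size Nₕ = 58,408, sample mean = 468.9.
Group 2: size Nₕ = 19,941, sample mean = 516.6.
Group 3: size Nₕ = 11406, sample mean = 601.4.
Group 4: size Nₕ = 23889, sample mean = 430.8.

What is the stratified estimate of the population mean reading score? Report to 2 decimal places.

N = 113644; weights Wₕ = Nₕ/N = (0.5140, 0.1755, 0.1004, 0.2102).
x̄_st = Σ Wₕ·x̄ₕ = 0.5140·468.9 + 0.1755·516.6 + 0.1004·601.4 + 0.2102·430.8 ≈ 482.5594...
→ 482.56.

482.56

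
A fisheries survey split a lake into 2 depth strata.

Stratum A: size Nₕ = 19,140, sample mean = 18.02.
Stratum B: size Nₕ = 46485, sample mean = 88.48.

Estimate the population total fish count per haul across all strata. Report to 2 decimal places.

A: 19140·18.02 = 344902.8
B: 46485·88.48 = 4112992.8
τ̂ = Σ Nₕx̄ₕ = 4457895.60.

4457895.60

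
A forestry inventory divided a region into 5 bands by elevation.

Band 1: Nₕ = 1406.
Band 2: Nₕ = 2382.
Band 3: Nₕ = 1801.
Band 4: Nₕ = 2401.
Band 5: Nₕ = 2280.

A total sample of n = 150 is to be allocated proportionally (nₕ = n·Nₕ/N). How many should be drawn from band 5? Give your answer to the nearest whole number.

33

N = 1406 + 2382 + 1801 + 2401 + 2280 = 10270.
n_5 = 150·2280/10270 = 33.301... → 33.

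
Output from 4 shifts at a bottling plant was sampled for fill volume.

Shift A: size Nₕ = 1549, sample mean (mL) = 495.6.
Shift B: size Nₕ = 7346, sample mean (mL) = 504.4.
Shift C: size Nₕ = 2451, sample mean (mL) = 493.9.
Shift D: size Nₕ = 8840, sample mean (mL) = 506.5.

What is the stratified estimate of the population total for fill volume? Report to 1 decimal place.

A: 1549·495.6 = 767684.4
B: 7346·504.4 = 3705322.4
C: 2451·493.9 = 1210548.9
D: 8840·506.5 = 4477460
τ̂ = Σ Nₕx̄ₕ = 10161015.7.

10161015.7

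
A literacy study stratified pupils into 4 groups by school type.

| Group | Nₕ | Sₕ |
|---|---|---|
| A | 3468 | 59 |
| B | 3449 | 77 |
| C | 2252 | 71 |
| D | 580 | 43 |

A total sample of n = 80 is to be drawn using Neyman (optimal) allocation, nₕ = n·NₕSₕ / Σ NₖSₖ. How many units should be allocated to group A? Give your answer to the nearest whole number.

25

Σ NₕSₕ = 3468·59 + 3449·77 + 2252·71 + 580·43 = 655017.
Share for A: 204612/655017 = 0.31238.
n_A = 80 × 0.31238 = 24.990... → 25.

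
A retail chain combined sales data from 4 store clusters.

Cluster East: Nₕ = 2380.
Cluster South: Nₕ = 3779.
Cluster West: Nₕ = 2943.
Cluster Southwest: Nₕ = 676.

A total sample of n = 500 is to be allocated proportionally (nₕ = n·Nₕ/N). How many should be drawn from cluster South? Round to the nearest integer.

Share of cluster South = 3779/9778 = 0.38648.
Allocate 500 × 0.38648 = 193.240... → 193.

193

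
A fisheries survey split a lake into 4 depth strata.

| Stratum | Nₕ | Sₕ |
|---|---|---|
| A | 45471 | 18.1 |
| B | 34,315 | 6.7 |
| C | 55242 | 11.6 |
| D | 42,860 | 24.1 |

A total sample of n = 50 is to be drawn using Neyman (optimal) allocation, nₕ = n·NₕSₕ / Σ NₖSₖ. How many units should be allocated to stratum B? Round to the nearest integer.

Σ NₕSₕ = 45471·18.1 + 34315·6.7 + 55242·11.6 + 42860·24.1 = 2726668.8.
Share for B: 229910.5/2726668.8 = 0.08432.
n_B = 50 × 0.08432 = 4.216... → 4.

4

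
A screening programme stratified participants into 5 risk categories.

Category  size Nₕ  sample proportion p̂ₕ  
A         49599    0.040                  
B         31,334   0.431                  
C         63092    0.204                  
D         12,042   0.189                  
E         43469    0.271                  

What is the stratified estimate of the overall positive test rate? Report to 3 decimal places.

Wₕ = Nₕ/N with N = 199536: 0.2486, 0.1570, 0.3162, 0.0604, 0.2179.
p̂_st = 0.2486·0.040 + 0.1570·0.431 + 0.3162·0.204 + 0.0604·0.189 + 0.2179·0.271 ≈ 0.21257... → 0.213.

0.213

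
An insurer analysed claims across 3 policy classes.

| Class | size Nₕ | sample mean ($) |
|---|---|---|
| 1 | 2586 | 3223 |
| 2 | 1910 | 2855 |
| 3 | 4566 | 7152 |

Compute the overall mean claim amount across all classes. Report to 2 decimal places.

x̄_st = (Σ Nₕx̄ₕ) / (Σ Nₕ) = (2586·3223 + 1910·2855 + 4566·7152) / 9062
= 46443760 / 9062 = 5125.1115... → 5125.11.

5125.11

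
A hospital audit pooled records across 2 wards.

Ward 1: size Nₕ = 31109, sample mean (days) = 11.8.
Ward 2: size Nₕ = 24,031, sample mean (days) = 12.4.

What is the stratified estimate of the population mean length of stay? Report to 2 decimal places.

x̄_st = (Σ Nₕx̄ₕ) / (Σ Nₕ) = (31109·11.8 + 24031·12.4) / 55140
= 665070.6 / 55140 = 12.0615... → 12.06.

12.06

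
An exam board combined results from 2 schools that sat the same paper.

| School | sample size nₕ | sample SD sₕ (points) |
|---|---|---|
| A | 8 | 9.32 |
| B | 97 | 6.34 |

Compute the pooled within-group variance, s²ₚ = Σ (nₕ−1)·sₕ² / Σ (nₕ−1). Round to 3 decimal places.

43.367

Degrees of freedom: 7 + 96 = 103.
Σ(nₕ−1)sₕ² = 7·86.8624 + 96·40.1956 = 4466.8144.
s²ₚ = 4466.8144 / 103 = 43.36713... → 43.367.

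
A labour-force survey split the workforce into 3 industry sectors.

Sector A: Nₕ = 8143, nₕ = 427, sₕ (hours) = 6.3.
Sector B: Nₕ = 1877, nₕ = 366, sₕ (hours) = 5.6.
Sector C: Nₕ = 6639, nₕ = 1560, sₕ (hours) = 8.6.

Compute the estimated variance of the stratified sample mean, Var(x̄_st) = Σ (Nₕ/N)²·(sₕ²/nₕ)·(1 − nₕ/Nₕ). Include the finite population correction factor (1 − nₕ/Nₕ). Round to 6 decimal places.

0.027680

N = 16659. Term for each stratum: Wₕ²sₕ²/nₕ·(1−nₕ/Nₕ).
Var(x̄_st) = 0.021044181 + 0.000875641 + 0.005760436 = 0.027680257 → 0.027680.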